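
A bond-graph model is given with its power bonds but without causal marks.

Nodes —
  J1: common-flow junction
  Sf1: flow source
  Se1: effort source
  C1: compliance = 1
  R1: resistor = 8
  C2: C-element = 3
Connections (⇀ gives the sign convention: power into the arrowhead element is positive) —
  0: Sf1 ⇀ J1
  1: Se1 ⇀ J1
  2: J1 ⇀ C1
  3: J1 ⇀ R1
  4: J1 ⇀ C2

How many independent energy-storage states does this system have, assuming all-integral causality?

2  (C1, C2 all integral)

b0 →Sf1  (Sf1 (Sf) sets flow on bond)
b1 →J1  (Se1: effort source, stroke at far end)
b2 →J1  (J1 flow already set via bond 0)
b3 →J1  (J1 flow already set via bond 0)
b4 →J1  (common-f at J1 fixed by 0)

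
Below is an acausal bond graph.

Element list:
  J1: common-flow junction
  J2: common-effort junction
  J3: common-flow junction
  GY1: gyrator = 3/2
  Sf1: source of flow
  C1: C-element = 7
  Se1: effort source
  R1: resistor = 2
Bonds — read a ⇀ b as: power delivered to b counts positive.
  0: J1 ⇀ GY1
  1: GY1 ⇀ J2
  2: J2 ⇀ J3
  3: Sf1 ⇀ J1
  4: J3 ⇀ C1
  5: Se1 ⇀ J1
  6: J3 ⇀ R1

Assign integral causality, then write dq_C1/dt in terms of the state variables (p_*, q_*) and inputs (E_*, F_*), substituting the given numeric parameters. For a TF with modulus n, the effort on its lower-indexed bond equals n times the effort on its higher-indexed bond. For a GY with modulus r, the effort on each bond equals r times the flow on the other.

#3 stroke→Sf1  (source Sf1 imposes f)
#5 stroke→J1  (Se1 fixes effort; stroke away)
#0 stroke→J1  (common-f at J1 fixed by 3)
#1 stroke→J2  (GY GY1: same side as bond 0)
#2 stroke→J3  (common-e at J2 fixed by 1)
#4 stroke→J3  (C1 integral (e out))
#6 stroke→R1  (closing 1-jn rule on J3)

dq_C1/dt = 3*F_Sf1/4 - q_C1/14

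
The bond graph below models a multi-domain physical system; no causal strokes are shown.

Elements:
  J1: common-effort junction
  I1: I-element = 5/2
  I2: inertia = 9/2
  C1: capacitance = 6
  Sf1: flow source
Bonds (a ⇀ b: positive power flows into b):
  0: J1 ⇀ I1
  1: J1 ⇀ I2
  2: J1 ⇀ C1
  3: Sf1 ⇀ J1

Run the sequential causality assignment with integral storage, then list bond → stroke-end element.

#0 stroke→I1
#1 stroke→I2
#2 stroke→J1
#3 stroke→Sf1

#3 stroke→Sf1  (source Sf1 imposes f)
#0 stroke→I1  (I1 integral (f out))
#1 stroke→I2  (prefer integral on I2)
#2 stroke→J1  (only one effort-in slot at J1)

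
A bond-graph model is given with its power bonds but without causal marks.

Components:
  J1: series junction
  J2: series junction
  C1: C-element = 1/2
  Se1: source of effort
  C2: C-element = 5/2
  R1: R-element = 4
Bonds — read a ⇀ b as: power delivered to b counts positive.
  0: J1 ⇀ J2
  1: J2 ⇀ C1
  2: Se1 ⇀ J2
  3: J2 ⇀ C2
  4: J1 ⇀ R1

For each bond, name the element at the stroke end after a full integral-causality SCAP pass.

b0 stroke→J1
b1 stroke→J2
b2 stroke→J2
b3 stroke→J2
b4 stroke→R1

β2 stroke at J2  (Se1 fixes effort; stroke away)
β1 stroke at J2  (C1 integral (e out))
β3 stroke at J2  (prefer integral on C2)
β0 stroke at J1  (J2: last free bond brings flow in)
β4 stroke at R1  (only one flow-in slot at J1)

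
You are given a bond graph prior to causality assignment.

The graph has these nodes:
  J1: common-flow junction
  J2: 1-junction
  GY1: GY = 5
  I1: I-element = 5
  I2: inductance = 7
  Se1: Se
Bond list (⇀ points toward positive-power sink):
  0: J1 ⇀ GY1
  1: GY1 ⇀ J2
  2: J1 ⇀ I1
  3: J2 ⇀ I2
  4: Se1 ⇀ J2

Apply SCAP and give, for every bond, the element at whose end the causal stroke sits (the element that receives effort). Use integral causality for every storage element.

#4 stroke→J2  (Se1: effort source, stroke at far end)
#2 stroke→I1  (I1 outputs flow p/I1)
#0 stroke→J1  (J1 flow already set via bond 2)
#1 stroke→J2  (GY GY1: same side as bond 0)
#3 stroke→I2  (only one flow-in slot at J2)

b0 |J1
b1 |J2
b2 |I1
b3 |I2
b4 |J2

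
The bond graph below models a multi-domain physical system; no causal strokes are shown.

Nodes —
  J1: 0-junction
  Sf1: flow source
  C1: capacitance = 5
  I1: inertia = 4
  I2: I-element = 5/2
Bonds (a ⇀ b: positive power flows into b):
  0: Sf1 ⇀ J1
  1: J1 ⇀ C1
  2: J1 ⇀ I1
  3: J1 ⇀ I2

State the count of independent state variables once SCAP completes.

3  (C1, I1, I2 all integral)

#0 |Sf1  (source Sf1 imposes f)
#1 |J1  (C1 outputs effort q/C1)
#2 |I1  (J1: bond 1 brought effort, rest push out)
#3 |I2  (J1: bond 1 brought effort, rest push out)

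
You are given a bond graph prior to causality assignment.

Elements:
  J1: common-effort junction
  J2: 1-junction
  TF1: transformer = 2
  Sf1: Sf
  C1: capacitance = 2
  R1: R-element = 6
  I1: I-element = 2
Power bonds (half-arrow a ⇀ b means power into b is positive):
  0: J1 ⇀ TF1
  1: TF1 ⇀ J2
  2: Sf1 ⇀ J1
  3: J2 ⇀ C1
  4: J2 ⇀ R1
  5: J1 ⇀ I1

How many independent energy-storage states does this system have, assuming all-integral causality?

2  (C1, I1 all integral)

bond 2 |Sf1  (Sf1 (Sf) sets flow on bond)
bond 3 |J2  (C1 outputs effort q/C1)
bond 5 |I1  (I1 outputs flow p/I1)
bond 0 |J1  (closing 0-jn rule on J1)
bond 1 |TF1  (TF1: transformer flips bond 0)
bond 4 |J2  (J2: bond 1 brought flow, rest push out)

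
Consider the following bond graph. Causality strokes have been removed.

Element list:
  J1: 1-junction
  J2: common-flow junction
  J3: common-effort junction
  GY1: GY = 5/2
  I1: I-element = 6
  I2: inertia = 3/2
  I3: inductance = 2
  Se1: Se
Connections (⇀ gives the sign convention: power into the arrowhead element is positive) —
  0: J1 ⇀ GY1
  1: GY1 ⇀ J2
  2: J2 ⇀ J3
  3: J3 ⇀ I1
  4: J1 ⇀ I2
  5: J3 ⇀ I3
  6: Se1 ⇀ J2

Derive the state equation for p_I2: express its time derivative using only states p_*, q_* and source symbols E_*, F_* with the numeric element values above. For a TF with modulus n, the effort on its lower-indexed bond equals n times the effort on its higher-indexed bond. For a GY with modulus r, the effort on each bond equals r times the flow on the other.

dp_I2/dt = -5*p_I1/12 - 5*p_I3/4

#6 |J2  (Se1 (Se) sets effort on bond)
#3 |I1  (I1 outputs flow p/I1)
#4 |I2  (I2 outputs flow p/I2)
#0 |J1  (1-jn J1 has f-setter on 4)
#1 |J2  (GY GY1: same side as bond 0)
#2 |J3  (closing 1-jn rule on J2)
#5 |I3  (J3 effort already set via bond 2)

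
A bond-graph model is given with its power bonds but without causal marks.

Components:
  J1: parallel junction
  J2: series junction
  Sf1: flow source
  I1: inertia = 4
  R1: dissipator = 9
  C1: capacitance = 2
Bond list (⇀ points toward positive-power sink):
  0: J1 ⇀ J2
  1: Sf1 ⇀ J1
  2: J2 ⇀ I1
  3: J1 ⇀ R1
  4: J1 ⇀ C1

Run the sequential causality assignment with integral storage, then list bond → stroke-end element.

β0 →J2
β1 →Sf1
β2 →I1
β3 →R1
β4 →J1

#1 stroke at Sf1  (Sf1 (Sf) sets flow on bond)
#2 stroke at I1  (prefer integral on I1)
#0 stroke at J2  (common-f at J2 fixed by 2)
#4 stroke at J1  (prefer integral on C1)
#3 stroke at R1  (J1 effort already set via bond 4)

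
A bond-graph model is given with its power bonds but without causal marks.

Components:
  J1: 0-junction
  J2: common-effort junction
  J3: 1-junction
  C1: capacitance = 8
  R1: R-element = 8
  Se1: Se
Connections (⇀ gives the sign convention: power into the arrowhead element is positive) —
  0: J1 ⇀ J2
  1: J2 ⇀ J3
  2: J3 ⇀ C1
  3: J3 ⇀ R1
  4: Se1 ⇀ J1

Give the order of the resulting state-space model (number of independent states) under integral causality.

bond 4 |J1  (Se1: effort source, stroke at far end)
bond 0 |J2  (J1: bond 4 brought effort, rest push out)
bond 1 |J3  (common-e at J2 fixed by 0)
bond 2 |J3  (C1 outputs effort q/C1)
bond 3 |R1  (only one flow-in slot at J3)

1  (C1 all integral)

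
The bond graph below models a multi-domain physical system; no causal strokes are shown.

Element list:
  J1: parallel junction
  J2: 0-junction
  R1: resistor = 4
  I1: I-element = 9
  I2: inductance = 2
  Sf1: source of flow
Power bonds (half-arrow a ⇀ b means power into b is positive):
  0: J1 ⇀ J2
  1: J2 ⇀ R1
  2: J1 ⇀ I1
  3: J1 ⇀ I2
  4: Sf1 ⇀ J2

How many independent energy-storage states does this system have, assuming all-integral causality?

β4 stroke→Sf1  (source Sf1 imposes f)
β2 stroke→I1  (I1 outputs flow p/I1)
β3 stroke→I2  (I2 outputs flow p/I2)
β0 stroke→J1  (J1: last free bond brings effort in)
β1 stroke→J2  (only one effort-in slot at J2)

2  (I1, I2 all integral)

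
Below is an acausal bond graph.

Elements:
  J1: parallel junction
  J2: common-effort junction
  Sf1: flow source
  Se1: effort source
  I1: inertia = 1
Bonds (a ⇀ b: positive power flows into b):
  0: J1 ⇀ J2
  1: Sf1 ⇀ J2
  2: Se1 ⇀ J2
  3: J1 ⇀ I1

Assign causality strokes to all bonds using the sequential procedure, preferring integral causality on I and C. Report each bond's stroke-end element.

b0 stroke→J1
b1 stroke→Sf1
b2 stroke→J2
b3 stroke→I1

b1 |Sf1  (Sf1 (Sf) sets flow on bond)
b2 |J2  (Se1 (Se) sets effort on bond)
b0 |J1  (common-e at J2 fixed by 2)
b3 |I1  (0-jn J1 has e-setter on 0)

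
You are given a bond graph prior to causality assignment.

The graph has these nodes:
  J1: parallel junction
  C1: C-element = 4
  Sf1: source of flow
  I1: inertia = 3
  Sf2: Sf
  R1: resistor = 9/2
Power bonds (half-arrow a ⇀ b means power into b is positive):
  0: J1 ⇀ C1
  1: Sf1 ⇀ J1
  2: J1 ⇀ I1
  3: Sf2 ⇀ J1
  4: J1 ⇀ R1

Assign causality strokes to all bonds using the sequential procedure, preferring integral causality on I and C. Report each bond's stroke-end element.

β1 →Sf1  (Sf1 (Sf) sets flow on bond)
β3 →Sf2  (source Sf2 imposes f)
β0 →J1  (C1: C, integral causality)
β2 →I1  (0-jn J1 has e-setter on 0)
β4 →R1  (J1 effort already set via bond 0)

β0 stroke at J1
β1 stroke at Sf1
β2 stroke at I1
β3 stroke at Sf2
β4 stroke at R1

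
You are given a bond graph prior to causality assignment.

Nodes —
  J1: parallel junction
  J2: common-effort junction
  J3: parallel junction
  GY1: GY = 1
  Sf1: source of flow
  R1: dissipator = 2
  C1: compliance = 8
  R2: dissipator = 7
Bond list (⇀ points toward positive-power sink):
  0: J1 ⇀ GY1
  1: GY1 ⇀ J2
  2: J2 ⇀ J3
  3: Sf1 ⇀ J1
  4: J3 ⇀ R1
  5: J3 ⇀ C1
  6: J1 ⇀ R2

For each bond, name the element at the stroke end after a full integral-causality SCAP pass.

b0 stroke→GY1
b1 stroke→GY1
b2 stroke→J2
b3 stroke→Sf1
b4 stroke→R1
b5 stroke→J3
b6 stroke→J1

β3 stroke at Sf1  (Sf1: flow source, stroke at near end)
β5 stroke at J3  (prefer integral on C1)
β2 stroke at J2  (J3: bond 5 brought effort, rest push out)
β4 stroke at R1  (0-jn J3 has e-setter on 5)
β1 stroke at GY1  (common-e at J2 fixed by 2)
β0 stroke at GY1  (GY GY1: same side as bond 1)
β6 stroke at J1  (J1 needs exactly one e-in)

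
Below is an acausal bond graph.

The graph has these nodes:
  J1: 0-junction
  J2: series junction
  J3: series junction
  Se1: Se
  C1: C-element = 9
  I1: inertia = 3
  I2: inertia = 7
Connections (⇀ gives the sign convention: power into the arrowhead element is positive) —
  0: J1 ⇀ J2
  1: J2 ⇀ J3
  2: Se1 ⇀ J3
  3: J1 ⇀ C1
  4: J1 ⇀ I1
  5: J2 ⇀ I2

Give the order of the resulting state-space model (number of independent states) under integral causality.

b2 →J3  (Se1 (Se) sets effort on bond)
b1 →J2  (J3 needs exactly one f-in)
b3 →J1  (C1: C, integral causality)
b0 →J2  (J1: bond 3 brought effort, rest push out)
b4 →I1  (common-e at J1 fixed by 3)
b5 →I2  (J2 needs exactly one f-in)

3  (C1, I1, I2 all integral)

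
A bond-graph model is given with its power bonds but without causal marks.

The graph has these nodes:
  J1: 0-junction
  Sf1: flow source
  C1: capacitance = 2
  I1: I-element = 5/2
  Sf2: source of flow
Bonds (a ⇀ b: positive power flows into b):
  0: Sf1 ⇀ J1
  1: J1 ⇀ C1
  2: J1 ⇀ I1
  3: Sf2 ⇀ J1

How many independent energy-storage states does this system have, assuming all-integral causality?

2  (C1, I1 all integral)

bond 0 |Sf1  (Sf1 fixes flow; stroke at Sf1)
bond 3 |Sf2  (Sf2 fixes flow; stroke at Sf2)
bond 1 |J1  (prefer integral on C1)
bond 2 |I1  (J1: bond 1 brought effort, rest push out)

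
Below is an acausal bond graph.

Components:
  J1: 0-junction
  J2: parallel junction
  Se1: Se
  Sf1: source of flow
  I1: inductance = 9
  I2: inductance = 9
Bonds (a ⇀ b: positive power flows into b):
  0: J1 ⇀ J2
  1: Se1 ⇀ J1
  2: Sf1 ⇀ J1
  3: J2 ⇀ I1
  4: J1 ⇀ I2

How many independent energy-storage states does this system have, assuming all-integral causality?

β1 |J1  (Se1 (Se) sets effort on bond)
β2 |Sf1  (Sf1: flow source, stroke at near end)
β0 |J2  (J1 effort already set via bond 1)
β4 |I2  (J1: bond 1 brought effort, rest push out)
β3 |I1  (J2 effort already set via bond 0)

2  (I1, I2 all integral)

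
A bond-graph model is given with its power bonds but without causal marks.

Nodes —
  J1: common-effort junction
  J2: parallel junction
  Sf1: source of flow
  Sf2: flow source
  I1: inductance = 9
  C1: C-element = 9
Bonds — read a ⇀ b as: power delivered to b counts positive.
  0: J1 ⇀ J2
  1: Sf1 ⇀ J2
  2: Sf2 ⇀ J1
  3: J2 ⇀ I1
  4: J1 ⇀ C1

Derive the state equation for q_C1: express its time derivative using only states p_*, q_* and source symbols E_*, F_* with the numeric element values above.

bond 1 stroke→Sf1  (source Sf1 imposes f)
bond 2 stroke→Sf2  (Sf2 (Sf) sets flow on bond)
bond 3 stroke→I1  (I1 outputs flow p/I1)
bond 0 stroke→J2  (J2: last free bond brings effort in)
bond 4 stroke→J1  (J1: last free bond brings effort in)

dq_C1/dt = F_Sf1 + F_Sf2 - p_I1/9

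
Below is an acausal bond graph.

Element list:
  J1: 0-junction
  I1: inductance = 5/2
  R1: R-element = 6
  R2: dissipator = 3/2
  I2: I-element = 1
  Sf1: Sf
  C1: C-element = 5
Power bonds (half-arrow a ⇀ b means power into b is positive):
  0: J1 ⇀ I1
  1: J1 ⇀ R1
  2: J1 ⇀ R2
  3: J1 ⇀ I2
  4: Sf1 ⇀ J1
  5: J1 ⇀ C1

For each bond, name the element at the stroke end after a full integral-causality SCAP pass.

b4 |Sf1  (source Sf1 imposes f)
b0 |I1  (I1: I, integral causality)
b3 |I2  (I2 integral (f out))
b5 |J1  (prefer integral on C1)
b1 |R1  (0-jn J1 has e-setter on 5)
b2 |R2  (0-jn J1 has e-setter on 5)

#0 |I1
#1 |R1
#2 |R2
#3 |I2
#4 |Sf1
#5 |J1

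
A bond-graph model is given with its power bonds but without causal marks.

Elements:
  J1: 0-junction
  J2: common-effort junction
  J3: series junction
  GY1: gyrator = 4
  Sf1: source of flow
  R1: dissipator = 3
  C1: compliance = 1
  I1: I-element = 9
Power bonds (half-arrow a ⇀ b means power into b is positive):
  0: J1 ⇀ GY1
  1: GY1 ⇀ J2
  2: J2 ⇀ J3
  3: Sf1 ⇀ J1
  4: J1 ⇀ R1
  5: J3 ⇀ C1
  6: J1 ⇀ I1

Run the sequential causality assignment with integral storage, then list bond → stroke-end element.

b0 →GY1
b1 →GY1
b2 →J2
b3 →Sf1
b4 →J1
b5 →J3
b6 →I1

bond 3 stroke→Sf1  (Sf1 fixes flow; stroke at Sf1)
bond 5 stroke→J3  (C1: C, integral causality)
bond 2 stroke→J2  (J3 needs exactly one f-in)
bond 1 stroke→GY1  (0-jn J2 has e-setter on 2)
bond 0 stroke→GY1  (GY1 both-in/both-out from 1)
bond 6 stroke→I1  (prefer integral on I1)
bond 4 stroke→J1  (closing 0-jn rule on J1)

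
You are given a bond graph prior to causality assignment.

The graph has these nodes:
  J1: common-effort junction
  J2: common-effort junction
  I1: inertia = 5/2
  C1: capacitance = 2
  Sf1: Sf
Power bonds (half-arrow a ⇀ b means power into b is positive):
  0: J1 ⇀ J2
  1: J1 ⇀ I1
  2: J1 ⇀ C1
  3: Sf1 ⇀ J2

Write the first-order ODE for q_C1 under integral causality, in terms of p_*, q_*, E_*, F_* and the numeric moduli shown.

β3 stroke→Sf1  (Sf1: flow source, stroke at near end)
β0 stroke→J2  (J2 needs exactly one e-in)
β1 stroke→I1  (I1: I, integral causality)
β2 stroke→J1  (closing 0-jn rule on J1)

dq_C1/dt = F_Sf1 - 2*p_I1/5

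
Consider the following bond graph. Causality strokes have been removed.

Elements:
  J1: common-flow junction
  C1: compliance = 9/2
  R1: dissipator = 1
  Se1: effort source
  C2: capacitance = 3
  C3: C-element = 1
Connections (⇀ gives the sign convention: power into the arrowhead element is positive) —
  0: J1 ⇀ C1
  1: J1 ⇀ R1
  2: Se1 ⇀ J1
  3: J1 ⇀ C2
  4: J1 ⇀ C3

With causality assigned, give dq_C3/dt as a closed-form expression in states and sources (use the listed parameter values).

bond 2 →J1  (Se1 fixes effort; stroke away)
bond 0 →J1  (prefer integral on C1)
bond 3 →J1  (C2 outputs effort q/C2)
bond 4 →J1  (prefer integral on C3)
bond 1 →R1  (only one flow-in slot at J1)

dq_C3/dt = E_Se1 - 2*q_C1/9 - q_C2/3 - q_C3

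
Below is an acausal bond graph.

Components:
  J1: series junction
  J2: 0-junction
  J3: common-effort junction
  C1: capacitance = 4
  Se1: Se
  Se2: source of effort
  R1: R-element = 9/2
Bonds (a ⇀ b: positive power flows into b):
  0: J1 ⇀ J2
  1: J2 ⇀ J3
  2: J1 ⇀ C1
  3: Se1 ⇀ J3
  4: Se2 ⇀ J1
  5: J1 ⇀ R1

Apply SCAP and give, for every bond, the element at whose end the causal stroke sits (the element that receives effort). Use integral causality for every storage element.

#0 stroke at J1
#1 stroke at J2
#2 stroke at J1
#3 stroke at J3
#4 stroke at J1
#5 stroke at R1

β3 stroke at J3  (Se1: effort source, stroke at far end)
β4 stroke at J1  (Se2: effort source, stroke at far end)
β1 stroke at J2  (0-jn J3 has e-setter on 3)
β0 stroke at J1  (J2 effort already set via bond 1)
β2 stroke at J1  (C1: C, integral causality)
β5 stroke at R1  (J1: last free bond brings flow in)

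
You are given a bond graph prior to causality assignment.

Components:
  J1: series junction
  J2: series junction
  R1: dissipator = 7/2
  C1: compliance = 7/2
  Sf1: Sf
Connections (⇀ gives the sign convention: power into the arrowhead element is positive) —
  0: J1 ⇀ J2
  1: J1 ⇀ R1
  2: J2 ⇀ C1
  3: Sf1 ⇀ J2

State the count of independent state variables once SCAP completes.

1  (C1 all integral)

bond 3 →Sf1  (Sf1: flow source, stroke at near end)
bond 0 →J2  (J2 flow already set via bond 3)
bond 2 →J2  (1-jn J2 has f-setter on 3)
bond 1 →J1  (J1: bond 0 brought flow, rest push out)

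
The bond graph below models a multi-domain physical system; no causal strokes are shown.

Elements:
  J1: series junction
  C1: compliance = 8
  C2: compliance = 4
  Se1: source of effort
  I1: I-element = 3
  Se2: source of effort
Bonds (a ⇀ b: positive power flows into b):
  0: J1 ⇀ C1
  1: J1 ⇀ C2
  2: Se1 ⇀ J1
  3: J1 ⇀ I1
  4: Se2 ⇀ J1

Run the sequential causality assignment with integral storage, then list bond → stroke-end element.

bond 2 →J1  (Se1: effort source, stroke at far end)
bond 4 →J1  (source Se2 imposes e)
bond 0 →J1  (C1 integral (e out))
bond 1 →J1  (C2 outputs effort q/C2)
bond 3 →I1  (J1: last free bond brings flow in)

#0 stroke→J1
#1 stroke→J1
#2 stroke→J1
#3 stroke→I1
#4 stroke→J1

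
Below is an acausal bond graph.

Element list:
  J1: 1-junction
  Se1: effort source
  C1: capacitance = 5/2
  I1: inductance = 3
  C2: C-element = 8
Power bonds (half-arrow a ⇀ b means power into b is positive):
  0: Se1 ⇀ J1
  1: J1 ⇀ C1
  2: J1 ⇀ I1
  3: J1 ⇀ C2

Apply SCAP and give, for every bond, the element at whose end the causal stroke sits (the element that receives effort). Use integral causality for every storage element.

b0 stroke→J1  (Se1 fixes effort; stroke away)
b1 stroke→J1  (C1 outputs effort q/C1)
b2 stroke→I1  (prefer integral on I1)
b3 stroke→J1  (J1: bond 2 brought flow, rest push out)

β0 stroke at J1
β1 stroke at J1
β2 stroke at I1
β3 stroke at J1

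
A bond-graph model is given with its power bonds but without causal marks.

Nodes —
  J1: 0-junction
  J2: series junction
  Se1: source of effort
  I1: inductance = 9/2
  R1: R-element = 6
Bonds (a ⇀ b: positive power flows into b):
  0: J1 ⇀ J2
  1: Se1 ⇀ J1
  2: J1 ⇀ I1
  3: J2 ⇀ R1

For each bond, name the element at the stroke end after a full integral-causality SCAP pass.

b0 |J2
b1 |J1
b2 |I1
b3 |R1

#1 stroke at J1  (Se1: effort source, stroke at far end)
#0 stroke at J2  (J1: bond 1 brought effort, rest push out)
#2 stroke at I1  (0-jn J1 has e-setter on 1)
#3 stroke at R1  (J2 needs exactly one f-in)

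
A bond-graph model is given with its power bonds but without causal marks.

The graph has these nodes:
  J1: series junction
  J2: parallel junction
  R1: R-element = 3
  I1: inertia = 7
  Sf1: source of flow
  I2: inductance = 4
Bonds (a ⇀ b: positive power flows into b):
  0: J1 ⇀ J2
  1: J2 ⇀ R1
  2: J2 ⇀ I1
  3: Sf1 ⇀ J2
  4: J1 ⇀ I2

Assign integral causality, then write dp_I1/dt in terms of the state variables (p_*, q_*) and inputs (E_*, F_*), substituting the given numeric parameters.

dp_I1/dt = 3*F_Sf1 - 3*p_I1/7 + 3*p_I2/4

b3 stroke at Sf1  (Sf1: flow source, stroke at near end)
b2 stroke at I1  (I1 integral (f out))
b4 stroke at I2  (I2 outputs flow p/I2)
b0 stroke at J1  (J1: bond 4 brought flow, rest push out)
b1 stroke at J2  (J2: last free bond brings effort in)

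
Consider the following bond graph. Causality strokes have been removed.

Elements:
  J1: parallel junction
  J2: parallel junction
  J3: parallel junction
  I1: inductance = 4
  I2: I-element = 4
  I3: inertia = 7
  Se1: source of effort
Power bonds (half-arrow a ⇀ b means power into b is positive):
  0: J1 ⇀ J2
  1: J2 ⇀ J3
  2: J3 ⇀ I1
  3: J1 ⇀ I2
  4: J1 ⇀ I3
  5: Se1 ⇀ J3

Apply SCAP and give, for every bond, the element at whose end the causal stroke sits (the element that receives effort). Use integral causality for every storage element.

β5 |J3  (Se1 (Se) sets effort on bond)
β1 |J2  (J3: bond 5 brought effort, rest push out)
β2 |I1  (J3 effort already set via bond 5)
β0 |J1  (J2: bond 1 brought effort, rest push out)
β3 |I2  (common-e at J1 fixed by 0)
β4 |I3  (J1 effort already set via bond 0)

bond 0 |J1
bond 1 |J2
bond 2 |I1
bond 3 |I2
bond 4 |I3
bond 5 |J3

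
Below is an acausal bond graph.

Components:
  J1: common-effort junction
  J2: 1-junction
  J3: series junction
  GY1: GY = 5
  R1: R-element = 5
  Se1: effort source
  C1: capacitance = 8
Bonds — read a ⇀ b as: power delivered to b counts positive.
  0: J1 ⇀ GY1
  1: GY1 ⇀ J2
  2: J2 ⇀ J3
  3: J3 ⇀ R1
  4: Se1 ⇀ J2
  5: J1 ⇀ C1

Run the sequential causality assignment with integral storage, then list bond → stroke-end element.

b0 →GY1
b1 →GY1
b2 →J2
b3 →J3
b4 →J2
b5 →J1

b4 stroke at J2  (Se1 (Se) sets effort on bond)
b5 stroke at J1  (prefer integral on C1)
b0 stroke at GY1  (J1: bond 5 brought effort, rest push out)
b1 stroke at GY1  (through GY1, causality inverts; strokes same side of GY1)
b2 stroke at J2  (J2: bond 1 brought flow, rest push out)
b3 stroke at J3  (J3: bond 2 brought flow, rest push out)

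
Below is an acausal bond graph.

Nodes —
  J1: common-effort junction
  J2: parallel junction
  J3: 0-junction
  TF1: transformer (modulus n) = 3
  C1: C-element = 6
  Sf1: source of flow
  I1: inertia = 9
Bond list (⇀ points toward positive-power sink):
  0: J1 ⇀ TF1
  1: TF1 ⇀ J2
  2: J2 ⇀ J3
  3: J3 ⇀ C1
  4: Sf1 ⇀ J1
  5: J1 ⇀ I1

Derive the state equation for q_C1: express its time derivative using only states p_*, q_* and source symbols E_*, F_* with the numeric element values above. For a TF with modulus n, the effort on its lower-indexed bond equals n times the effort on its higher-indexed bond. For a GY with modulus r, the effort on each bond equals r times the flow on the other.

β4 →Sf1  (source Sf1 imposes f)
β3 →J3  (C1: C, integral causality)
β2 →J2  (common-e at J3 fixed by 3)
β1 →TF1  (J2: bond 2 brought effort, rest push out)
β0 →J1  (TF1: transformer flips bond 1)
β5 →I1  (J1 effort already set via bond 0)

dq_C1/dt = 3*F_Sf1 - p_I1/3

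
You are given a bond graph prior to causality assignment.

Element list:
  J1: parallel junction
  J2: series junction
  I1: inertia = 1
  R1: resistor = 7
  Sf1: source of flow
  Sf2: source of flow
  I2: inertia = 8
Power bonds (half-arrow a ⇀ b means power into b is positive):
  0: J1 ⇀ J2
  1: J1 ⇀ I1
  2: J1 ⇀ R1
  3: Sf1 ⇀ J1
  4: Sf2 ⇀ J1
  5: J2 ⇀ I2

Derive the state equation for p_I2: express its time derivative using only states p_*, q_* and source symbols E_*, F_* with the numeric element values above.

dp_I2/dt = 7*F_Sf1 + 7*F_Sf2 - 7*p_I1 - 7*p_I2/8

bond 3 |Sf1  (Sf1 (Sf) sets flow on bond)
bond 4 |Sf2  (Sf2 (Sf) sets flow on bond)
bond 1 |I1  (I1 integral (f out))
bond 5 |I2  (prefer integral on I2)
bond 0 |J2  (1-jn J2 has f-setter on 5)
bond 2 |J1  (closing 0-jn rule on J1)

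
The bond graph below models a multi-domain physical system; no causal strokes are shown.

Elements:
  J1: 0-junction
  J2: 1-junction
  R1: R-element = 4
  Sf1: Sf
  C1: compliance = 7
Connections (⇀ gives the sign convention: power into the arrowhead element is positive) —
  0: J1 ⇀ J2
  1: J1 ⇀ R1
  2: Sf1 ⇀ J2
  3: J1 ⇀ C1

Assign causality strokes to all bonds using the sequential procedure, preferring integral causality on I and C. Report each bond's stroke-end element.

bond 2 |Sf1  (Sf1: flow source, stroke at near end)
bond 0 |J2  (J2: bond 2 brought flow, rest push out)
bond 3 |J1  (prefer integral on C1)
bond 1 |R1  (common-e at J1 fixed by 3)

β0 |J2
β1 |R1
β2 |Sf1
β3 |J1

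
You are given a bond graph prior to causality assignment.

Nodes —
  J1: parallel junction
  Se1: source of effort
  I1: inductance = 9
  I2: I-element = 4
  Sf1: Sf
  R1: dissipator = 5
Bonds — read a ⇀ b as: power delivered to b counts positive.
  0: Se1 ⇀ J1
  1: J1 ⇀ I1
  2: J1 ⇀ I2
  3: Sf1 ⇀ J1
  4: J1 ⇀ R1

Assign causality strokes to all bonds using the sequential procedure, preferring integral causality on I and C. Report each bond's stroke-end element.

b0 stroke→J1
b1 stroke→I1
b2 stroke→I2
b3 stroke→Sf1
b4 stroke→R1

#0 stroke→J1  (Se1 (Se) sets effort on bond)
#3 stroke→Sf1  (source Sf1 imposes f)
#1 stroke→I1  (0-jn J1 has e-setter on 0)
#2 stroke→I2  (common-e at J1 fixed by 0)
#4 stroke→R1  (J1 effort already set via bond 0)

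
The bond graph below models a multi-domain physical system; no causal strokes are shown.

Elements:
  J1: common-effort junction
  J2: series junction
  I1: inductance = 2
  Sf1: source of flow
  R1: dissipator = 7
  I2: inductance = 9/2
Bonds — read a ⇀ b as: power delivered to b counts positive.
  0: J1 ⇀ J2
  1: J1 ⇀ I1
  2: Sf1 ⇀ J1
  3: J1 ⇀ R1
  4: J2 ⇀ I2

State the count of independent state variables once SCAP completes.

β2 stroke at Sf1  (Sf1 (Sf) sets flow on bond)
β1 stroke at I1  (prefer integral on I1)
β4 stroke at I2  (prefer integral on I2)
β0 stroke at J2  (J2 flow already set via bond 4)
β3 stroke at J1  (only one effort-in slot at J1)

2  (I1, I2 all integral)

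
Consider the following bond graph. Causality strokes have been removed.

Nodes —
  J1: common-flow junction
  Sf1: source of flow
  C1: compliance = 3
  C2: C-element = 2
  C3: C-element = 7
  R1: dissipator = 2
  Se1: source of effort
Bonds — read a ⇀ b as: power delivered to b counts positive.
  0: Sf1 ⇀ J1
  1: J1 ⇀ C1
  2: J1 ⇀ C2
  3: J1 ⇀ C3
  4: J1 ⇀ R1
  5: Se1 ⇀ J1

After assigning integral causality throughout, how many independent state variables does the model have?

bond 0 stroke→Sf1  (Sf1 (Sf) sets flow on bond)
bond 5 stroke→J1  (source Se1 imposes e)
bond 1 stroke→J1  (1-jn J1 has f-setter on 0)
bond 2 stroke→J1  (common-f at J1 fixed by 0)
bond 3 stroke→J1  (1-jn J1 has f-setter on 0)
bond 4 stroke→J1  (1-jn J1 has f-setter on 0)

3  (C1, C2, C3 all integral)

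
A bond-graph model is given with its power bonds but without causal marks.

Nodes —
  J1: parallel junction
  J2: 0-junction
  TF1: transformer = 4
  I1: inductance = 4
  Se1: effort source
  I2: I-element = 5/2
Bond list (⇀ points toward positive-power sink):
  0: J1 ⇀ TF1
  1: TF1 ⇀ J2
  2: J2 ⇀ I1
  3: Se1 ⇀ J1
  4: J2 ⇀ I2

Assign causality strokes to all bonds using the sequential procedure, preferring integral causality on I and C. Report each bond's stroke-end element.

β0 stroke→TF1
β1 stroke→J2
β2 stroke→I1
β3 stroke→J1
β4 stroke→I2

b3 stroke at J1  (Se1 fixes effort; stroke away)
b0 stroke at TF1  (J1 effort already set via bond 3)
b1 stroke at J2  (TF TF1: opposite of bond 0)
b2 stroke at I1  (0-jn J2 has e-setter on 1)
b4 stroke at I2  (J2: bond 1 brought effort, rest push out)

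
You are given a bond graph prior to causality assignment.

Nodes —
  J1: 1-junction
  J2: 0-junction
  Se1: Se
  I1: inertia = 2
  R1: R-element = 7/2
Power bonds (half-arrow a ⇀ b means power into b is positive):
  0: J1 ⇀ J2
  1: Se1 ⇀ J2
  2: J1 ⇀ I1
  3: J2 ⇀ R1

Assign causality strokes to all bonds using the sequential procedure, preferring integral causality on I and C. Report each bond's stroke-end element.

#1 |J2  (Se1: effort source, stroke at far end)
#0 |J1  (0-jn J2 has e-setter on 1)
#3 |R1  (common-e at J2 fixed by 1)
#2 |I1  (only one flow-in slot at J1)

b0 |J1
b1 |J2
b2 |I1
b3 |R1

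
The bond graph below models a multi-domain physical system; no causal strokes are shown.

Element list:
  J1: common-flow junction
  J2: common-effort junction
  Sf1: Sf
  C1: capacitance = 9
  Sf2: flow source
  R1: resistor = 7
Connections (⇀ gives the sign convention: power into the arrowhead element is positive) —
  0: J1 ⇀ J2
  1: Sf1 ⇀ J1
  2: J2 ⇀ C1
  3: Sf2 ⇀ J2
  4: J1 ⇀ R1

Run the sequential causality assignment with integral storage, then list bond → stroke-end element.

#0 →J1
#1 →Sf1
#2 →J2
#3 →Sf2
#4 →J1

bond 1 stroke→Sf1  (Sf1 fixes flow; stroke at Sf1)
bond 3 stroke→Sf2  (Sf2 fixes flow; stroke at Sf2)
bond 0 stroke→J1  (J1 flow already set via bond 1)
bond 4 stroke→J1  (J1: bond 1 brought flow, rest push out)
bond 2 stroke→J2  (J2: last free bond brings effort in)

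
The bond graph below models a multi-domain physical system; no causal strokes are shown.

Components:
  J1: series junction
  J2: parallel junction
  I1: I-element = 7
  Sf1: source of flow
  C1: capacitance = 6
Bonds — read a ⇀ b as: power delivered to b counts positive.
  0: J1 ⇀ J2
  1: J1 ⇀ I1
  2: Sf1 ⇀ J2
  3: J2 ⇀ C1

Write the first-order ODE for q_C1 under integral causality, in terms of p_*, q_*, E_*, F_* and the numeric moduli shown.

dq_C1/dt = F_Sf1 + p_I1/7

b2 stroke at Sf1  (Sf1 (Sf) sets flow on bond)
b1 stroke at I1  (I1: I, integral causality)
b0 stroke at J1  (J1: bond 1 brought flow, rest push out)
b3 stroke at J2  (only one effort-in slot at J2)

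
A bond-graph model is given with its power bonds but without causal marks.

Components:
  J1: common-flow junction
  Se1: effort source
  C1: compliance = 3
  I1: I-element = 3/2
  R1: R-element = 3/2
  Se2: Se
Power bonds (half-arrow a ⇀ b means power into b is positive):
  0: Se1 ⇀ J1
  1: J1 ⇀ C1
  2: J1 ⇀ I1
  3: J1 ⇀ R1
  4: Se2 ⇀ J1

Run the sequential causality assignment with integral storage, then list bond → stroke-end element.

β0 →J1
β1 →J1
β2 →I1
β3 →J1
β4 →J1

β0 →J1  (source Se1 imposes e)
β4 →J1  (source Se2 imposes e)
β1 →J1  (C1 integral (e out))
β2 →I1  (I1 integral (f out))
β3 →J1  (common-f at J1 fixed by 2)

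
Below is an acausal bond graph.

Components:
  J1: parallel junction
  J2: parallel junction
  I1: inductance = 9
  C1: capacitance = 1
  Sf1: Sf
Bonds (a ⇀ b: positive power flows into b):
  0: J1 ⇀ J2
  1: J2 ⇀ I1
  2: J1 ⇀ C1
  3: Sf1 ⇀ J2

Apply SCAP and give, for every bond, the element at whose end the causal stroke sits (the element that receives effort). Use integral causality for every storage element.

b0 |J2
b1 |I1
b2 |J1
b3 |Sf1

bond 3 stroke at Sf1  (Sf1 (Sf) sets flow on bond)
bond 1 stroke at I1  (I1: I, integral causality)
bond 0 stroke at J2  (closing 0-jn rule on J2)
bond 2 stroke at J1  (only one effort-in slot at J1)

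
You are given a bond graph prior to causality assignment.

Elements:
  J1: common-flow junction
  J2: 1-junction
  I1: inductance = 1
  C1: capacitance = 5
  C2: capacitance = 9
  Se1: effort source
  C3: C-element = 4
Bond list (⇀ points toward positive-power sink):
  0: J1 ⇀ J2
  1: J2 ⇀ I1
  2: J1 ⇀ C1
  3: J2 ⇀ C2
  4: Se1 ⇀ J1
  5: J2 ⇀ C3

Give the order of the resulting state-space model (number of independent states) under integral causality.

4  (C1, C2, C3, I1 all integral)

#4 stroke at J1  (Se1: effort source, stroke at far end)
#1 stroke at I1  (prefer integral on I1)
#0 stroke at J2  (common-f at J2 fixed by 1)
#3 stroke at J2  (J2: bond 1 brought flow, rest push out)
#5 stroke at J2  (common-f at J2 fixed by 1)
#2 stroke at J1  (J1: bond 0 brought flow, rest push out)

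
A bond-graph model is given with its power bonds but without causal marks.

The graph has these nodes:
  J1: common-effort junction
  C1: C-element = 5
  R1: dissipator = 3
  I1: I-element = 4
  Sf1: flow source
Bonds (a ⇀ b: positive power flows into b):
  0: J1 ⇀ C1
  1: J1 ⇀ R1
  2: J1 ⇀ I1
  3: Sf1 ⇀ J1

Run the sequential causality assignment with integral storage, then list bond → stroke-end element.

bond 3 stroke at Sf1  (Sf1 fixes flow; stroke at Sf1)
bond 0 stroke at J1  (C1 integral (e out))
bond 1 stroke at R1  (0-jn J1 has e-setter on 0)
bond 2 stroke at I1  (common-e at J1 fixed by 0)

#0 →J1
#1 →R1
#2 →I1
#3 →Sf1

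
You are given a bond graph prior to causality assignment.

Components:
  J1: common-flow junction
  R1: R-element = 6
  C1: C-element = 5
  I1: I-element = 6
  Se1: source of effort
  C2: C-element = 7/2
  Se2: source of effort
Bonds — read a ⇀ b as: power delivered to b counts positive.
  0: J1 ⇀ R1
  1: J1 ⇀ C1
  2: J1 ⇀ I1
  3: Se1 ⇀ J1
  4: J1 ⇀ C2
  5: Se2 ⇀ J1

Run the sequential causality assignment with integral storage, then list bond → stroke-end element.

bond 3 |J1  (Se1 (Se) sets effort on bond)
bond 5 |J1  (Se2: effort source, stroke at far end)
bond 1 |J1  (C1: C, integral causality)
bond 2 |I1  (I1 integral (f out))
bond 0 |J1  (1-jn J1 has f-setter on 2)
bond 4 |J1  (common-f at J1 fixed by 2)

β0 stroke at J1
β1 stroke at J1
β2 stroke at I1
β3 stroke at J1
β4 stroke at J1
β5 stroke at J1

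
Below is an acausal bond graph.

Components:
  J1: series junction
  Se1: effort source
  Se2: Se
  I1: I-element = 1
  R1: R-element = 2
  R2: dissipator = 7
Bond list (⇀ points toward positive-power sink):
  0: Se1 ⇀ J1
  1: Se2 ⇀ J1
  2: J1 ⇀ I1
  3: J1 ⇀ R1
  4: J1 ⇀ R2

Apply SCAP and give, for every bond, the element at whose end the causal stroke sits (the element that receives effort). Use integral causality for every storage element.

#0 |J1
#1 |J1
#2 |I1
#3 |J1
#4 |J1

b0 stroke→J1  (source Se1 imposes e)
b1 stroke→J1  (Se2 (Se) sets effort on bond)
b2 stroke→I1  (I1 integral (f out))
b3 stroke→J1  (common-f at J1 fixed by 2)
b4 stroke→J1  (common-f at J1 fixed by 2)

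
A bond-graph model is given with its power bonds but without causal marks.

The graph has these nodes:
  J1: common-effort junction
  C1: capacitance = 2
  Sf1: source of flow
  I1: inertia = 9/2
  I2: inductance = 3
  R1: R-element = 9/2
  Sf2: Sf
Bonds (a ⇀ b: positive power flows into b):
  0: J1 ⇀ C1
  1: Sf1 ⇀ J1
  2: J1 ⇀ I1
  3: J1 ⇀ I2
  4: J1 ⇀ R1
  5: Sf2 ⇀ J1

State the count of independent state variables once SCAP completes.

3  (C1, I1, I2 all integral)

β1 stroke at Sf1  (Sf1: flow source, stroke at near end)
β5 stroke at Sf2  (Sf2 fixes flow; stroke at Sf2)
β0 stroke at J1  (C1 integral (e out))
β2 stroke at I1  (J1 effort already set via bond 0)
β3 stroke at I2  (0-jn J1 has e-setter on 0)
β4 stroke at R1  (common-e at J1 fixed by 0)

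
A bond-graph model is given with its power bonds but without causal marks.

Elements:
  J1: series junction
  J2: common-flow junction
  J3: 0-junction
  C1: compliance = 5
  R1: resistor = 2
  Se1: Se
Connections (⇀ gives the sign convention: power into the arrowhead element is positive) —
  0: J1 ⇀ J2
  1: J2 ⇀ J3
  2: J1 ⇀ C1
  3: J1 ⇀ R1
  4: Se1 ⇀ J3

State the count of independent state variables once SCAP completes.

β4 stroke at J3  (source Se1 imposes e)
β1 stroke at J2  (0-jn J3 has e-setter on 4)
β0 stroke at J1  (only one flow-in slot at J2)
β2 stroke at J1  (C1: C, integral causality)
β3 stroke at R1  (J1: last free bond brings flow in)

1  (C1 all integral)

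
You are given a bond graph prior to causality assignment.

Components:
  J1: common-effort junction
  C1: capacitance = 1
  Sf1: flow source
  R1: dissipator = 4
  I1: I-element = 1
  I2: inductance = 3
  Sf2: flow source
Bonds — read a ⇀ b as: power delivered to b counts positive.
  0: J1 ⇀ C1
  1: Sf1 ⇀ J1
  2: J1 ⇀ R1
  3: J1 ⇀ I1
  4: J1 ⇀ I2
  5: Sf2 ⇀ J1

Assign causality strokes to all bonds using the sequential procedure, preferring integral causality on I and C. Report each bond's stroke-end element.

β0 stroke at J1
β1 stroke at Sf1
β2 stroke at R1
β3 stroke at I1
β4 stroke at I2
β5 stroke at Sf2

bond 1 stroke at Sf1  (Sf1: flow source, stroke at near end)
bond 5 stroke at Sf2  (Sf2 fixes flow; stroke at Sf2)
bond 0 stroke at J1  (C1: C, integral causality)
bond 2 stroke at R1  (J1: bond 0 brought effort, rest push out)
bond 3 stroke at I1  (common-e at J1 fixed by 0)
bond 4 stroke at I2  (J1 effort already set via bond 0)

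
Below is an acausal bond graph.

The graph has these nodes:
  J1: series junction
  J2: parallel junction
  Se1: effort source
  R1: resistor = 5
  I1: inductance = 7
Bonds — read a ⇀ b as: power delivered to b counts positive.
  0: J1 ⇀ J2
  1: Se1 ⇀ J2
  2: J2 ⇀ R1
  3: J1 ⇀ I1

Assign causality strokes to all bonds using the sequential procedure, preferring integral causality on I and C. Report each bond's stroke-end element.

β0 stroke at J1
β1 stroke at J2
β2 stroke at R1
β3 stroke at I1

β1 |J2  (Se1 (Se) sets effort on bond)
β0 |J1  (0-jn J2 has e-setter on 1)
β2 |R1  (0-jn J2 has e-setter on 1)
β3 |I1  (closing 1-jn rule on J1)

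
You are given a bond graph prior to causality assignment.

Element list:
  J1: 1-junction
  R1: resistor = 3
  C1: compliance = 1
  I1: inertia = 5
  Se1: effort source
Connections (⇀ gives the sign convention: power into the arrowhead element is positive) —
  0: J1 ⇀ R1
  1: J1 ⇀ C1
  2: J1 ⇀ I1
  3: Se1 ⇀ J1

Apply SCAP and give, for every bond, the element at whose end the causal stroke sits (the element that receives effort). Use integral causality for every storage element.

b0 |J1
b1 |J1
b2 |I1
b3 |J1

bond 3 stroke at J1  (Se1 fixes effort; stroke away)
bond 1 stroke at J1  (C1 integral (e out))
bond 2 stroke at I1  (I1: I, integral causality)
bond 0 stroke at J1  (J1: bond 2 brought flow, rest push out)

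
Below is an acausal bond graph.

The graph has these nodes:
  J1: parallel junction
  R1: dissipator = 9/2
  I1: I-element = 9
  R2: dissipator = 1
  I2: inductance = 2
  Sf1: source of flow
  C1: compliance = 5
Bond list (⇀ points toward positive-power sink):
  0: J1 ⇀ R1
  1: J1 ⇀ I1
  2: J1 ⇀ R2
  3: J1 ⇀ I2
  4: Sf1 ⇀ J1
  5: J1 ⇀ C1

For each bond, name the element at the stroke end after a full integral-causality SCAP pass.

β0 stroke at R1
β1 stroke at I1
β2 stroke at R2
β3 stroke at I2
β4 stroke at Sf1
β5 stroke at J1

b4 stroke at Sf1  (Sf1 fixes flow; stroke at Sf1)
b1 stroke at I1  (I1 integral (f out))
b3 stroke at I2  (prefer integral on I2)
b5 stroke at J1  (prefer integral on C1)
b0 stroke at R1  (0-jn J1 has e-setter on 5)
b2 stroke at R2  (J1 effort already set via bond 5)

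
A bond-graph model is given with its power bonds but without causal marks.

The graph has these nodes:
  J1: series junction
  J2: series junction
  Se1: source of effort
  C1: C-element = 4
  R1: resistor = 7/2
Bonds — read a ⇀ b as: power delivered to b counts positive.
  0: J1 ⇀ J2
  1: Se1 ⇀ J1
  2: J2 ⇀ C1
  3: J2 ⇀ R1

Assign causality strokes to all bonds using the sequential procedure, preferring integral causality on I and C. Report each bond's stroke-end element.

β1 stroke at J1  (source Se1 imposes e)
β0 stroke at J2  (only one flow-in slot at J1)
β2 stroke at J2  (C1: C, integral causality)
β3 stroke at R1  (J2: last free bond brings flow in)

#0 stroke→J2
#1 stroke→J1
#2 stroke→J2
#3 stroke→R1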